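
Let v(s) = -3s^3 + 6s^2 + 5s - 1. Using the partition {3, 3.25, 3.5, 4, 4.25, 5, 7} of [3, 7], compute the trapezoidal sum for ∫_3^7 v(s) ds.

Subinterval widths: 0.25, 0.25, 0.5, 0.25, 0.75, 2.
v(3) = -13, v(3.25) = -24.359375, v(3.5) = -38.625, v(4) = -77, v(4.25) = -101.671875, v(5) = -201, v(7) = -701.
On each subinterval the trapezoid contributes (Δs_i/2)·[v(s_{i-1}) + v(s_i)].
Sum = -1079.28515625.

-1079.28515625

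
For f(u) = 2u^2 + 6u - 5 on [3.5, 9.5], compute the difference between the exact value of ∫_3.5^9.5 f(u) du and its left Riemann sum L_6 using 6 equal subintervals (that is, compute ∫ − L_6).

94

Exact integral: ∫_3.5^9.5 f(u) du = 747.
L_6 = 653.
Error = 747 − 653 = 94.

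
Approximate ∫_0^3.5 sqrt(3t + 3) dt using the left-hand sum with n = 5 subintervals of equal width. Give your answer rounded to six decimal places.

Δt = (3.5 − 0)/5 = 0.7.
Left endpoints: 0, 0.7, 1.4, 2.1, 2.8.
f(0) ≈ 1.732051, f(0.7) ≈ 2.258318, f(1.4) ≈ 2.683282, f(2.1) ≈ 3.049590, f(2.8) ≈ 3.376389.
Sum = Δt · [f(0) + f(0.7) + f(1.4) + f(2.1) + f(2.8)].
Sum ≈ 9.169740.

9.169740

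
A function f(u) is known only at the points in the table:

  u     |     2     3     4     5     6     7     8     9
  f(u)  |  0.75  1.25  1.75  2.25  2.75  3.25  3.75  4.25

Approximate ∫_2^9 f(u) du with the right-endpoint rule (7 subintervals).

Δu = 1.
Sum = 1·[1.25 + 1.75 + 2.25 + 2.75 + 3.25 + 3.75 + 4.25] = 19.25.

19.25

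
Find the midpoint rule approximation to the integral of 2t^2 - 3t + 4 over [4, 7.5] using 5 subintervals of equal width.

Δt = (7.5 − 4)/5 = 0.7.
Midpoints: 4.35, 5.05, 5.75, 6.45, 7.15.
f(4.35) = 28.795, f(5.05) = 39.855, f(5.75) = 52.875, f(6.45) = 67.855, f(7.15) = 84.795.
Sum = Δt · [f(4.35) + f(5.05) + f(5.75) + f(6.45) + f(7.15)].
Sum = 191.9225.

191.9225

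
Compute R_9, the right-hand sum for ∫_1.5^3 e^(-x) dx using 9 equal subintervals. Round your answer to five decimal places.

Δx = (3 − 1.5)/9 = 1/6.
Right endpoints: 5/3, 11/6, 2, 13/6, 7/3, 2.5, 8/3, 17/6, 3.
f(5/3) ≈ 0.18888, f(11/6) ≈ 0.15988, f(2) ≈ 0.13534, f(13/6) ≈ 0.11456, f(7/3) ≈ 0.09697, f(2.5) ≈ 0.08208, f(8/3) ≈ 0.06948, f(17/6) ≈ 0.05882, f(3) ≈ 0.04979.
Sum = Δx · [f(5/3) + f(11/6) + f(2) + ...].
Sum ≈ 0.15930.

0.15930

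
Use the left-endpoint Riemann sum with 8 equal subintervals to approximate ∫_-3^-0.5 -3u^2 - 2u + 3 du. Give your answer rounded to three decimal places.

Δu = (-0.5 − (-3))/8 = 0.3125.
Left endpoints: -3, -2.6875, -2.375, -2.0625, -1.75, -1.4375, -1.125, -0.8125.
f(-3) = -18, f(-2.6875) = -13.29296875, f(-2.375) = -9.171875, f(-2.0625) = -5.63671875, f(-1.75) = -2.6875, f(-1.4375) = -0.32421875, f(-1.125) = 1.453125, f(-0.8125) = 2.64453125.
Sum = Δu · [f(-3) + f(-2.6875) + f(-2.375) + ...].
Sum ≈ -14.067.

-14.067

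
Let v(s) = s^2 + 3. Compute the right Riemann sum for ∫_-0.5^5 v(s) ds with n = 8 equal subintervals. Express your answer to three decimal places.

Δs = (5 − (-0.5))/8 = 0.6875.
Right endpoints: 0.1875, 0.875, 1.5625, 2.25, 2.9375, 3.625, 4.3125, 5.
v(0.1875) = 3.03515625, v(0.875) = 3.765625, v(1.5625) = 5.44140625, v(2.25) = 8.0625, v(2.9375) = 11.62890625, v(3.625) = 16.140625, v(4.3125) = 21.59765625, v(5) = 28.
Sum = Δs · [v(0.1875) + v(0.875) + v(1.5625) + ...].
Sum ≈ 67.149.

67.149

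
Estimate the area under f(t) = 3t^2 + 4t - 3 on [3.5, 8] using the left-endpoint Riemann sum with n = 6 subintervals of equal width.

495.421875

Δt = (8 − 3.5)/6 = 0.75.
Left endpoints: 3.5, 4.25, 5, 5.75, 6.5, 7.25.
f(3.5) = 47.75, f(4.25) = 68.1875, f(5) = 92, f(5.75) = 119.1875, f(6.5) = 149.75, f(7.25) = 183.6875.
Sum = Δt · [f(3.5) + f(4.25) + f(5) + ...].
Sum = 495.421875.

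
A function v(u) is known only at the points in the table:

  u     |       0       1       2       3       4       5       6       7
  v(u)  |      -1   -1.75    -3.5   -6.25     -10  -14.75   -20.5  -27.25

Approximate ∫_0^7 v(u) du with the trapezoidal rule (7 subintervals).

-70.875

Δu = 1.
T_7 = (1/2)·[(-1) + 2·(-1.75) + 2·(-3.5) + 2·(-6.25) + 2·(-10) + 2·(-14.75) + 2·(-20.5) + (-27.25)] = -70.875.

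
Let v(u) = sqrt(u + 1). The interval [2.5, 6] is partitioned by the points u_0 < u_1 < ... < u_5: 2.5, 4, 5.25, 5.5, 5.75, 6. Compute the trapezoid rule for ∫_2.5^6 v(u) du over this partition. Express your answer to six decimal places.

7.970330

Subinterval widths: 1.5, 1.25, 0.25, 0.25, 0.25.
v(2.5) ≈ 1.870829, v(4) ≈ 2.236068, v(5.25) ≈ 2.500000, v(5.5) ≈ 2.549510, v(5.75) ≈ 2.598076, v(6) ≈ 2.645751.
On each subinterval the trapezoid contributes (Δu_i/2)·[v(u_{i-1}) + v(u_i)].
Sum ≈ 7.970330.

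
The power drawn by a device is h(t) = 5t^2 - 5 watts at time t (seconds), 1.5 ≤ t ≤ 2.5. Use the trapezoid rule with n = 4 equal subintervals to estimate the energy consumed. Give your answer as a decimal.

Δt = (2.5 − 1.5)/4 = 0.25.
h(1.5) = 6.25, h(1.75) = 10.3125, h(2) = 15, h(2.25) = 20.3125, h(2.5) = 26.25.
T_4 = (Δt/2)·[h(t_0) + 2h(t_1) + 2h(t_2) + 2h(t_3) + h(t_4)].
Sum = 15.46875.

15.46875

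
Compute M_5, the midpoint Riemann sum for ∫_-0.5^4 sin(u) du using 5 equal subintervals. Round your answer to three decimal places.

Δu = (4 − (-0.5))/5 = 0.9.
Midpoints: -0.05, 0.85, 1.75, 2.65, 3.55.
f(-0.05) ≈ -0.050, f(0.85) ≈ 0.751, f(1.75) ≈ 0.984, f(2.65) ≈ 0.472, f(3.55) ≈ -0.397.
Sum = Δu · [f(-0.05) + f(0.85) + f(1.75) + f(2.65) + f(3.55)].
Sum ≈ 1.584.

1.584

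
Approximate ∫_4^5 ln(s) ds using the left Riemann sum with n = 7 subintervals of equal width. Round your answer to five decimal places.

1.48599

Δs = (5 − 4)/7 = 1/7.
Left endpoints: 4, 29/7, 30/7, 31/7, 32/7, 33/7, 34/7.
f(4) ≈ 1.38629, f(29/7) ≈ 1.42139, f(30/7) ≈ 1.45529, f(31/7) ≈ 1.48808, f(32/7) ≈ 1.51983, f(33/7) ≈ 1.55060, f(34/7) ≈ 1.58045.
Sum = Δs · [f(4) + f(29/7) + f(30/7) + ...].
Sum ≈ 1.48599.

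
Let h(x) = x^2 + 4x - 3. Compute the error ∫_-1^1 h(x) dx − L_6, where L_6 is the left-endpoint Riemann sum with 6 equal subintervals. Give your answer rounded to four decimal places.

Exact integral: ∫_-1^1 h(x) dx ≈ -5.333333.
L_6 ≈ -6.629630.
Error ≈ -5.333333 − (-6.629630) ≈ 1.2963.

1.2963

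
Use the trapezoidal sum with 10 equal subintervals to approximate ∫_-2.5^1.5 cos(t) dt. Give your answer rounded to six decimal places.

Δt = (1.5 − (-2.5))/10 = 0.4.
f(-2.5) ≈ -0.801144, f(-2.1) ≈ -0.504846, f(-1.7) ≈ -0.128844, f(-1.3) ≈ 0.267499, f(-0.9) ≈ 0.621610, f(-0.5) ≈ 0.877583, f(-0.1) ≈ 0.995004, f(0.3) ≈ 0.955336, f(0.7) ≈ 0.764842, f(1.1) ≈ 0.453596, f(1.5) ≈ 0.070737.
T_10 = (Δt/2)·[f(t_0) + 2f(t_1) + ... + 2f(t_{9}) + f(t_10)].
Sum ≈ 1.574631.

1.574631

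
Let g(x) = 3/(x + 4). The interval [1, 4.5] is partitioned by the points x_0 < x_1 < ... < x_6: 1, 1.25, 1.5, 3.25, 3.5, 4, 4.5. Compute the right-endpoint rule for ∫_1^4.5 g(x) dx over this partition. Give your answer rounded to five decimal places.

1.46733

Subinterval widths: 0.25, 0.25, 1.75, 0.25, 0.5, 0.5.
Right endpoints: 1.25, 1.5, 3.25, 3.5, 4, 4.5.
g(1.25) = 4/7, g(1.5) = 6/11, g(3.25) = 12/29, g(3.5) = 0.4, g(4) = 0.375, g(4.5) = 6/17.
Sum = Σ Δx_i · g(x_i).
Sum ≈ 1.46733.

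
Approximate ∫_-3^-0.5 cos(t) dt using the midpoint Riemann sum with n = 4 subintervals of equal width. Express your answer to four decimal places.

Δt = (-0.5 − (-3))/4 = 0.625.
Midpoints: -2.6875, -2.0625, -1.4375, -0.8125.
f(-2.6875) ≈ -0.8987, f(-2.0625) ≈ -0.4721, f(-1.4375) ≈ 0.1329, f(-0.8125) ≈ 0.6877.
Sum = Δt · [f(-2.6875) + f(-2.0625) + f(-1.4375) + f(-0.8125)].
Sum ≈ -0.3439.

-0.3439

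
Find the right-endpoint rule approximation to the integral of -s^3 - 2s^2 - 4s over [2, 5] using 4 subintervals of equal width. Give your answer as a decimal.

-339.890625

Δs = (5 − 2)/4 = 0.75.
Right endpoints: 2.75, 3.5, 4.25, 5.
f(2.75) = -46.921875, f(3.5) = -81.375, f(4.25) = -129.890625, f(5) = -195.
Sum = Δs · [f(2.75) + f(3.5) + f(4.25) + f(5)].
Sum = -339.890625.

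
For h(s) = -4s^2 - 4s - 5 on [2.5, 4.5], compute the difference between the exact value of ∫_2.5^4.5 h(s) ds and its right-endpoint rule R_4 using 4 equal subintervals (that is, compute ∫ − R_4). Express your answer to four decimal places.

Exact integral: ∫_2.5^4.5 h(s) ds ≈ -138.666667.
R_4 = -155.
Error ≈ -138.666667 − (-155) ≈ 16.3333.

16.3333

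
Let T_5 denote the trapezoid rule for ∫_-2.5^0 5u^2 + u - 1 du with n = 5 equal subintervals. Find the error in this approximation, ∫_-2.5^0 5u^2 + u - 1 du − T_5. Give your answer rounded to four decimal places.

-0.5208

Exact integral: ∫_-2.5^0 f(u) du ≈ 20.416667.
T_5 = 20.9375.
Error ≈ 20.416667 − 20.9375 ≈ -0.5208.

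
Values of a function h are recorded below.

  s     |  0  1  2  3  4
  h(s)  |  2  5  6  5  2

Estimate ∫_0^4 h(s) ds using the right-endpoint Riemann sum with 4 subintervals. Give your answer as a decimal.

Δs = 1.
Sum = 1·[5 + 6 + 5 + 2] = 18.

18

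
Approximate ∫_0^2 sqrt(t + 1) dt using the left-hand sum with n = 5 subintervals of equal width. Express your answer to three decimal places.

Δt = (2 − 0)/5 = 0.4.
Left endpoints: 0, 0.4, 0.8, 1.2, 1.6.
f(0) ≈ 1.000, f(0.4) ≈ 1.183, f(0.8) ≈ 1.342, f(1.2) ≈ 1.483, f(1.6) ≈ 1.612.
Sum = Δt · [f(0) + f(0.4) + f(0.8) + f(1.2) + f(1.6)].
Sum ≈ 2.648.

2.648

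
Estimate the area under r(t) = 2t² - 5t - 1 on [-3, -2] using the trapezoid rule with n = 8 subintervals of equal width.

24.171875

Δt = (-2 − (-3))/8 = 0.125.
r(-3) = 32, r(-2.875) = 29.90625, r(-2.75) = 27.875, r(-2.625) = 25.90625, r(-2.5) = 24, r(-2.375) = 22.15625, r(-2.25) = 20.375, r(-2.125) = 18.65625, r(-2) = 17.
T_8 = (Δt/2)·[r(t_0) + 2r(t_1) + ... + 2r(t_{7}) + r(t_8)].
Sum = 24.171875.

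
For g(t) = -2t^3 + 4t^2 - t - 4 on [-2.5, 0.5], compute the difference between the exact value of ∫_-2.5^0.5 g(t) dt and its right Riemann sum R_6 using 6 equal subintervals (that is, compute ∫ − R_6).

Exact integral: ∫_-2.5^0.5 g(t) dt = 31.5.
R_6 = 18.125.
Error = 31.5 − 18.125 = 13.375.

13.375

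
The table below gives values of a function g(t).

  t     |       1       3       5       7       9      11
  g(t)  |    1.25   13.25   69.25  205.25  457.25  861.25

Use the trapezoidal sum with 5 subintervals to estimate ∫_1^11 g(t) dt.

2352.5

Δt = 2.
T_5 = (2/2)·[1.25 + 2·13.25 + 2·69.25 + 2·205.25 + 2·457.25 + 861.25] = 2352.5.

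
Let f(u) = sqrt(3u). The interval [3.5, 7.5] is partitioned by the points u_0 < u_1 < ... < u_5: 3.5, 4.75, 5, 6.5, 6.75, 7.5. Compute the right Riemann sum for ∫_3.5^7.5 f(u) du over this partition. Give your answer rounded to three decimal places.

16.993

Subinterval widths: 1.25, 0.25, 1.5, 0.25, 0.75.
Right endpoints: 4.75, 5, 6.5, 6.75, 7.5.
f(4.75) ≈ 3.775, f(5) ≈ 3.873, f(6.5) ≈ 4.416, f(6.75) ≈ 4.500, f(7.5) ≈ 4.743.
Sum = Σ Δu_i · f(u_i).
Sum ≈ 16.993.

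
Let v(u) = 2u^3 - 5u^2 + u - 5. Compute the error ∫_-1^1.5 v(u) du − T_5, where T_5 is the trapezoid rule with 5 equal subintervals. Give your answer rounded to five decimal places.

Exact integral: ∫_-1^1.5 v(u) du ≈ -17.1354167.
T_5 = -17.5.
Error ≈ -17.1354167 − (-17.5) ≈ 0.36458.

0.36458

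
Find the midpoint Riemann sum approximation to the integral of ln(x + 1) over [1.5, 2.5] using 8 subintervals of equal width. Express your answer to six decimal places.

Δx = (2.5 − 1.5)/8 = 0.125.
Midpoints: 1.5625, 1.6875, 1.8125, 1.9375, 2.0625, 2.1875, 2.3125, 2.4375.
f(1.5625) ≈ 0.940983, f(1.6875) ≈ 0.988611, f(1.8125) ≈ 1.034074, f(1.9375) ≈ 1.077559, f(2.0625) ≈ 1.119232, f(2.1875) ≈ 1.159237, f(2.3125) ≈ 1.197703, f(2.4375) ≈ 1.234744.
Sum = Δx · [f(1.5625) + f(1.6875) + f(1.8125) + ...].
Sum ≈ 1.094018.

1.094018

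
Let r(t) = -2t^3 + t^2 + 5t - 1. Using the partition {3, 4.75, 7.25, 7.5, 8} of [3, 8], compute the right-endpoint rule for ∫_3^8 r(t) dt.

Subinterval widths: 1.75, 2.5, 0.25, 0.5.
Right endpoints: 4.75, 7.25, 7.5, 8.
r(4.75) = -169.03125, r(7.25) = -674.34375, r(7.5) = -751, r(8) = -921.
Sum = Σ Δt_i · r(t_i).
Sum = -2629.9140625.

-2629.9140625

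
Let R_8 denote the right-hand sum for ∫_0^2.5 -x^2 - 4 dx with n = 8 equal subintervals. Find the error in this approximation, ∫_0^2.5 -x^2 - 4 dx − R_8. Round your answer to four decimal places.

Exact integral: ∫_0^2.5 f(x) dx ≈ -15.208333.
R_8 ≈ -16.225586.
Error ≈ -15.208333 − (-16.225586) ≈ 1.0173.

1.0173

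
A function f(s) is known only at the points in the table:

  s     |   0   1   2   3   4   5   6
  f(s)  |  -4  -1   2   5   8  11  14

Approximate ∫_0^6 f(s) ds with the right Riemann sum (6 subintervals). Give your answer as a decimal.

Δs = 1.
Sum = 1·[(-1) + 2 + 5 + 8 + 11 + 14] = 39.

39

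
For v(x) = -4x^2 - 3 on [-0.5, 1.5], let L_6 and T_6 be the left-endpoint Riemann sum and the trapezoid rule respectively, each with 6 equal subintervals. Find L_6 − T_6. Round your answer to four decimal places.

1.3333

L_6 ≈ -9.481481.
T_6 ≈ -10.814815.
L_6 − T_6 ≈ 1.3333.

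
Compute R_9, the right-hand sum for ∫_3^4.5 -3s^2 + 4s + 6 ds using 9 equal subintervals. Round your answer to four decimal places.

-34.9583

Δs = (4.5 − 3)/9 = 1/6.
Right endpoints: 19/6, 10/3, 3.5, 11/3, 23/6, 4, 25/6, 13/3, 4.5.
f(19/6) = -137/12, f(10/3) = -14, f(3.5) = -16.75, f(11/3) = -59/3, f(23/6) = -22.75, f(4) = -26, f(25/6) = -353/12, f(13/3) = -33, f(4.5) = -36.75.
Sum = Δs · [f(19/6) + f(10/3) + f(3.5) + ...].
Sum ≈ -34.9583.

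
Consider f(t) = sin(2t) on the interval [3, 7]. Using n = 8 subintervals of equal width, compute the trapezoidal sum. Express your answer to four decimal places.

0.3768

Δt = (7 − 3)/8 = 0.5.
f(3) ≈ -0.2794, f(3.5) ≈ 0.6570, f(4) ≈ 0.9894, f(4.5) ≈ 0.4121, f(5) ≈ -0.5440, f(5.5) ≈ -1.0000, f(6) ≈ -0.5366, f(6.5) ≈ 0.4202, f(7) ≈ 0.9906.
T_8 = (Δt/2)·[f(t_0) + 2f(t_1) + ... + 2f(t_{7}) + f(t_8)].
Sum ≈ 0.3768.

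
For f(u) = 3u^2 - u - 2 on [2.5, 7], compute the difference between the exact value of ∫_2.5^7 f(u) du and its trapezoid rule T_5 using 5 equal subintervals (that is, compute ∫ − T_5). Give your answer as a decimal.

Exact integral: ∫_2.5^7 f(u) du = 297.
T_5 = 298.8225.
Error = 297 − 298.8225 = -1.8225.

-1.8225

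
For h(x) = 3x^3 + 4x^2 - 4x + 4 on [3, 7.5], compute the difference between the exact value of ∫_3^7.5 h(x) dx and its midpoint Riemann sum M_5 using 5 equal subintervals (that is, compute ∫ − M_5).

Exact integral: ∫_3^7.5 h(x) dx = 2762.296875.
M_5 = 2746.7296875.
Error = 2762.296875 − 2746.7296875 = 15.5671875.

15.5671875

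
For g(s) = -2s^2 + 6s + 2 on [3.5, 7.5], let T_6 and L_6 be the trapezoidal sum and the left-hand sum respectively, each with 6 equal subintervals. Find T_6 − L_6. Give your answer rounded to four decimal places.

-21.3333

T_6 ≈ -113.259259.
L_6 ≈ -91.925926.
T_6 − L_6 ≈ -21.3333.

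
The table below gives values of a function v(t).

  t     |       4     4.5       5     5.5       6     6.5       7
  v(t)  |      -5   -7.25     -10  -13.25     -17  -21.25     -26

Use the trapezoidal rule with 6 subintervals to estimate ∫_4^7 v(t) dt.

Δt = 0.5.
T_6 = (0.5/2)·[(-5) + 2·(-7.25) + 2·(-10) + 2·(-13.25) + 2·(-17) + 2·(-21.25) + (-26)] = -42.125.

-42.125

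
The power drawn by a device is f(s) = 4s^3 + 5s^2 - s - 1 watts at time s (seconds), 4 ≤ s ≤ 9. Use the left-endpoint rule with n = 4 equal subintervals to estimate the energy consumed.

5621.40625

Δs = (9 − 4)/4 = 1.25.
Left endpoints: 4, 5.25, 6.5, 7.75.
f(4) = 331, f(5.25) = 710.375, f(6.5) = 1302.25, f(7.75) = 2153.5.
Sum = Δs · [f(4) + f(5.25) + f(6.5) + f(7.75)].
Sum = 5621.40625.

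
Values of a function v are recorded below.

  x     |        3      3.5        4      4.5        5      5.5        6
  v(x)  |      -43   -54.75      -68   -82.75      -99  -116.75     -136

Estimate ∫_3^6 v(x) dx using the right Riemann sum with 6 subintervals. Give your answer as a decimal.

-278.625

Δx = 0.5.
Sum = 0.5·[(-54.75) + (-68) + (-82.75) + (-99) + (-116.75) + (-136)] = -278.625.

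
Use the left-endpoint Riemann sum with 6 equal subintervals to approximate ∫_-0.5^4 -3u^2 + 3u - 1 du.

-33.609375

Δu = (4 − (-0.5))/6 = 0.75.
Left endpoints: -0.5, 0.25, 1, 1.75, 2.5, 3.25.
f(-0.5) = -3.25, f(0.25) = -0.4375, f(1) = -1, f(1.75) = -4.9375, f(2.5) = -12.25, f(3.25) = -22.9375.
Sum = Δu · [f(-0.5) + f(0.25) + f(1) + ...].
Sum = -33.609375.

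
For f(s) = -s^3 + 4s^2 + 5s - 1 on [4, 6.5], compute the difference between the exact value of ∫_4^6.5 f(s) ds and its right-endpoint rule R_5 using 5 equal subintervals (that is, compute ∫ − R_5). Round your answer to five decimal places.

24.50521

Exact integral: ∫_4^6.5 f(s) ds ≈ -38.3072917.
R_5 = -62.8125.
Error ≈ -38.3072917 − (-62.8125) ≈ 24.50521.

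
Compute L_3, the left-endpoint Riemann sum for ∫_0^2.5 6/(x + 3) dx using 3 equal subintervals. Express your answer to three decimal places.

Δx = (2.5 − 0)/3 = 5/6.
Left endpoints: 0, 5/6, 5/3.
f(0) = 2, f(5/6) = 36/23, f(5/3) = 9/7.
Sum = Δx · [f(0) + f(5/6) + f(5/3)].
Sum ≈ 4.042.

4.042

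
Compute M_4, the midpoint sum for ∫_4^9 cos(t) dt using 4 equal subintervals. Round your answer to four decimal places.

1.2486

Δt = (9 − 4)/4 = 1.25.
Midpoints: 4.625, 5.875, 7.125, 8.375.
f(4.625) ≈ -0.0873, f(5.875) ≈ 0.9178, f(7.125) ≈ 0.6661, f(8.375) ≈ -0.4978.
Sum = Δt · [f(4.625) + f(5.875) + f(7.125) + f(8.375)].
Sum ≈ 1.2486.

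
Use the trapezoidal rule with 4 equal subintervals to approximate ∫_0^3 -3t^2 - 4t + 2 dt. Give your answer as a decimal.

Δt = (3 − 0)/4 = 0.75.
f(0) = 2, f(0.75) = -2.6875, f(1.5) = -10.75, f(2.25) = -22.1875, f(3) = -37.
T_4 = (Δt/2)·[f(t_0) + 2f(t_1) + 2f(t_2) + 2f(t_3) + f(t_4)].
Sum = -39.84375.

-39.84375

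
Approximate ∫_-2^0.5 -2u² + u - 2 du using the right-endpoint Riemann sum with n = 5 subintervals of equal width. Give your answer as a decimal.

-10

Δu = (0.5 − (-2))/5 = 0.5.
Right endpoints: -1.5, -1, -0.5, 0, 0.5.
f(-1.5) = -8, f(-1) = -5, f(-0.5) = -3, f(0) = -2, f(0.5) = -2.
Sum = Δu · [f(-1.5) + f(-1) + f(-0.5) + f(0) + f(0.5)].
Sum = -10.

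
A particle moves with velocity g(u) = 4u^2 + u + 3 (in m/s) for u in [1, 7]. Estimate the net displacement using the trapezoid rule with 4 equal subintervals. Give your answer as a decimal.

507

Δu = (7 − 1)/4 = 1.5.
g(1) = 8, g(2.5) = 30.5, g(4) = 71, g(5.5) = 129.5, g(7) = 206.
T_4 = (Δu/2)·[g(u_0) + 2g(u_1) + 2g(u_2) + 2g(u_3) + g(u_4)].
Sum = 507.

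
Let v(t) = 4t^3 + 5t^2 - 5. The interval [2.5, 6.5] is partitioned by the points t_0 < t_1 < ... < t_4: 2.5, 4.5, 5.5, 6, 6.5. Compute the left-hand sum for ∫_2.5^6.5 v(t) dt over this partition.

Subinterval widths: 2, 1, 0.5, 0.5.
Left endpoints: 2.5, 4.5, 5.5, 6.
v(2.5) = 88.75, v(4.5) = 460.75, v(5.5) = 811.75, v(6) = 1039.
Sum = Σ Δt_i · v(t_i).
Sum = 1563.625.

1563.625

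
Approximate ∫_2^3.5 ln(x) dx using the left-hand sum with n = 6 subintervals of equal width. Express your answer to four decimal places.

Δx = (3.5 − 2)/6 = 0.25.
Left endpoints: 2, 2.25, 2.5, 2.75, 3, 3.25.
f(2) ≈ 0.6931, f(2.25) ≈ 0.8109, f(2.5) ≈ 0.9163, f(2.75) ≈ 1.0116, f(3) ≈ 1.0986, f(3.25) ≈ 1.1787.
Sum = Δx · [f(2) + f(2.25) + f(2.5) + ...].
Sum ≈ 1.4273.

1.4273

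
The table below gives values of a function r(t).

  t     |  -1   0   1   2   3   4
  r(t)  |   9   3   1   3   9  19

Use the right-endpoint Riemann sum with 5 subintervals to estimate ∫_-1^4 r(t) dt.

35

Δt = 1.
Sum = 1·[3 + 1 + 3 + 9 + 19] = 35.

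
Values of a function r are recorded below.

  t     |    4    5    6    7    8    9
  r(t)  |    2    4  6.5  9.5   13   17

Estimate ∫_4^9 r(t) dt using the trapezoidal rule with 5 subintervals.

42.5

Δt = 1.
T_5 = (1/2)·[2 + 2·4 + 2·6.5 + 2·9.5 + 2·13 + 17] = 42.5.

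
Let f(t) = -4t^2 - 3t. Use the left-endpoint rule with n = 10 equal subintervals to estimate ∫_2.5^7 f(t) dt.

-459.72

Δt = (7 − 2.5)/10 = 0.45.
Left endpoints: 2.5, 2.95, 3.4, 3.85, 4.3, 4.75, 5.2, 5.65, 6.1, 6.55.
f(2.5) = -32.5, f(2.95) = -43.66, f(3.4) = -56.44, f(3.85) = -70.84, f(4.3) = -86.86, f(4.75) = -104.5, f(5.2) = -123.76, f(5.65) = -144.64, f(6.1) = -167.14, f(6.55) = -191.26.
Sum = Δt · [f(2.5) + f(2.95) + f(3.4) + ...].
Sum = -459.72.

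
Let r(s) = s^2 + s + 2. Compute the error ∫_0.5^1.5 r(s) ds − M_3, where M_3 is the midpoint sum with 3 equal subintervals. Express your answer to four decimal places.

0.0093

Exact integral: ∫_0.5^1.5 r(s) ds ≈ 4.083333.
M_3 ≈ 4.074074.
Error ≈ 4.083333 − 4.074074 ≈ 0.0093.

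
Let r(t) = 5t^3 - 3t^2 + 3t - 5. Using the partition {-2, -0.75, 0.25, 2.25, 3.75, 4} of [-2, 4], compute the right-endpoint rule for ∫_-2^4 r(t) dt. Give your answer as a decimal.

Subinterval widths: 1.25, 1, 2, 1.5, 0.25.
Right endpoints: -0.75, 0.25, 2.25, 3.75, 4.
r(-0.75) = -11.046875, r(0.25) = -4.359375, r(2.25) = 43.515625, r(3.75) = 227.734375, r(4) = 279.
Sum = Σ Δt_i · r(t_i).
Sum = 480.21484375.

480.21484375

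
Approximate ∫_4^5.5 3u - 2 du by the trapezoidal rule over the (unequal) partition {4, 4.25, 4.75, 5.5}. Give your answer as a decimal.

18.375

Subinterval widths: 0.25, 0.5, 0.75.
f(4) = 10, f(4.25) = 10.75, f(4.75) = 12.25, f(5.5) = 14.5.
On each subinterval the trapezoid contributes (Δu_i/2)·[f(u_{i-1}) + f(u_i)].
Sum = 18.375.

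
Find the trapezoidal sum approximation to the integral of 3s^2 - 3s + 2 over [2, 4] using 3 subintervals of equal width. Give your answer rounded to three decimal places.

Δs = (4 − 2)/3 = 2/3.
f(2) = 8, f(8/3) = 46/3, f(10/3) = 76/3, f(4) = 38.
T_3 = (Δs/2)·[f(s_0) + 2f(s_1) + 2f(s_2) + f(s_3)].
Sum ≈ 42.444.

42.444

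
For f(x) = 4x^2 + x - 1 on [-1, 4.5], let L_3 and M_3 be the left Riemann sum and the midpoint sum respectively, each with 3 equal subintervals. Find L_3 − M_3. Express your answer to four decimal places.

-57.1389

L_3 ≈ 63.657407.
M_3 ≈ 120.796296.
L_3 − M_3 ≈ -57.1389.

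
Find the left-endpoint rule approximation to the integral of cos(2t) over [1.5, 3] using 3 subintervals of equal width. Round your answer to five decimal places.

-0.67999

Δt = (3 − 1.5)/3 = 0.5.
Left endpoints: 1.5, 2, 2.5.
f(1.5) ≈ -0.98999, f(2) ≈ -0.65364, f(2.5) ≈ 0.28366.
Sum = Δt · [f(1.5) + f(2) + f(2.5)].
Sum ≈ -0.67999.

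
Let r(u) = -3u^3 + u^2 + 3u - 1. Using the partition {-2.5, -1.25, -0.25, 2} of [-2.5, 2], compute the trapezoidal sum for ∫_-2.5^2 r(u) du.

Subinterval widths: 1.25, 1, 2.25.
r(-2.5) = 44.625, r(-1.25) = 2.671875, r(-0.25) = -1.640625, r(2) = -15.
On each subinterval the trapezoid contributes (Δu_i/2)·[r(u_{i-1}) + r(u_i)].
Sum = 11.35546875.

11.35546875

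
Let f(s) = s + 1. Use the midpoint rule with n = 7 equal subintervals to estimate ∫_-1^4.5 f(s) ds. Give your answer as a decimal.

Δs = (4.5 − (-1))/7 = 11/14.
Midpoints: -17/28, 5/28, 27/28, 1.75, 71/28, 93/28, 115/28.
f(-17/28) = 11/28, f(5/28) = 33/28, f(27/28) = 55/28, f(1.75) = 2.75, f(71/28) = 99/28, f(93/28) = 121/28, f(115/28) = 143/28.
Sum = Δs · [f(-17/28) + f(5/28) + f(27/28) + ...].
Sum = 15.125.

15.125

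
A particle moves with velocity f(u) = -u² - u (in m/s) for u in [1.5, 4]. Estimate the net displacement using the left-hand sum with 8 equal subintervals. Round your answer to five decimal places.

Δu = (4 − 1.5)/8 = 0.3125.
Left endpoints: 1.5, 1.8125, 2.125, 2.4375, 2.75, 3.0625, 3.375, 3.6875.
f(1.5) = -3.75, f(1.8125) = -5.09765625, f(2.125) = -6.640625, f(2.4375) = -8.37890625, f(2.75) = -10.3125, f(3.0625) = -12.44140625, f(3.375) = -14.765625, f(3.6875) = -17.28515625.
Sum = Δu · [f(1.5) + f(1.8125) + f(2.125) + ...].
Sum ≈ -24.58496.

-24.58496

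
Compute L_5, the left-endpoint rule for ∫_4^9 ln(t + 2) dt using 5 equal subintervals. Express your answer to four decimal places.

Δt = (9 − 4)/5 = 1.
Left endpoints: 4, 5, 6, 7, 8.
f(4) ≈ 1.7918, f(5) ≈ 1.9459, f(6) ≈ 2.0794, f(7) ≈ 2.1972, f(8) ≈ 2.3026.
Sum = Δt · [f(4) + f(5) + f(6) + f(7) + f(8)].
Sum ≈ 10.3169.

10.3169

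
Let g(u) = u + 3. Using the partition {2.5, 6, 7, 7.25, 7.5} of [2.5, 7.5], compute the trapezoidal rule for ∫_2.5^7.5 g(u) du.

40

Subinterval widths: 3.5, 1, 0.25, 0.25.
g(2.5) = 5.5, g(6) = 9, g(7) = 10, g(7.25) = 10.25, g(7.5) = 10.5.
On each subinterval the trapezoid contributes (Δu_i/2)·[g(u_{i-1}) + g(u_i)].
Sum = 40.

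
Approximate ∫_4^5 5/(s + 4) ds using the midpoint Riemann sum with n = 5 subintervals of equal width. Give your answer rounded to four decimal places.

0.5889

Δs = (5 − 4)/5 = 0.2.
Midpoints: 4.1, 4.3, 4.5, 4.7, 4.9.
f(4.1) = 50/81, f(4.3) = 50/83, f(4.5) = 10/17, f(4.7) = 50/87, f(4.9) = 50/89.
Sum = Δs · [f(4.1) + f(4.3) + f(4.5) + f(4.7) + f(4.9)].
Sum ≈ 0.5889.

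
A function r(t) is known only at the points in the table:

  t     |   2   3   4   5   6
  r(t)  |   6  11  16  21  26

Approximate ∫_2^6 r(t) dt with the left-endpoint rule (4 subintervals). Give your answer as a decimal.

Δt = 1.
Sum = 1·[6 + 11 + 16 + 21] = 54.

54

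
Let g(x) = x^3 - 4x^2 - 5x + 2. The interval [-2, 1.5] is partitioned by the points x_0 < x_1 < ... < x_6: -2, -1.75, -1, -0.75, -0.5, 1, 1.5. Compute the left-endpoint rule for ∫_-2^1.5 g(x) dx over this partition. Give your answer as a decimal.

-4.8125

Subinterval widths: 0.25, 0.75, 0.25, 0.25, 1.5, 0.5.
Left endpoints: -2, -1.75, -1, -0.75, -0.5, 1.
g(-2) = -12, g(-1.75) = -6.859375, g(-1) = 2, g(-0.75) = 3.078125, g(-0.5) = 3.375, g(1) = -6.
Sum = Σ Δx_i · g(x_i).
Sum = -4.8125.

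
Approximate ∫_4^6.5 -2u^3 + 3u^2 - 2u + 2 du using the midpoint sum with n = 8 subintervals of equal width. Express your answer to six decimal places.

Δu = (6.5 − 4)/8 = 0.3125.
Midpoints: 4.15625, 4.46875, 4.78125, 5.09375, 5.40625, 5.71875, 6.03125, 6.34375.
f(4.15625) = -1606989/16384, f(4.46875) = -2056319/16384, f(4.78125) = -2581849/16384, f(5.09375) = -3189579/16384, f(5.40625) = -3885509/16384, f(5.71875) = -4675639/16384, f(6.03125) = -5565969/16384, f(6.34375) = -6562499/16384.
Sum = Δu · [f(4.15625) + f(4.46875) + f(4.78125) + ...].
Sum ≈ -574.576416.

-574.576416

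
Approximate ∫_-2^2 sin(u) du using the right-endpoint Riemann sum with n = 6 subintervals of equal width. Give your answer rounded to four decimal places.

0.6062

Δu = (2 − (-2))/6 = 2/3.
Right endpoints: -4/3, -2/3, 0, 2/3, 4/3, 2.
f(-4/3) ≈ -0.9719, f(-2/3) ≈ -0.6184, f(0) ≈ 0.0000, f(2/3) ≈ 0.6184, f(4/3) ≈ 0.9719, f(2) ≈ 0.9093.
Sum = Δu · [f(-4/3) + f(-2/3) + f(0) + ...].
Sum ≈ 0.6062.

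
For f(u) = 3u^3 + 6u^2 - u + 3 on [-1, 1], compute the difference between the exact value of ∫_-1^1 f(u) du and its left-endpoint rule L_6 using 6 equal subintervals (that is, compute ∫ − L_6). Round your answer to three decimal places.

0.444

Exact integral: ∫_-1^1 f(u) du = 10.
L_6 ≈ 9.55556.
Error ≈ 10 − 9.55556 ≈ 0.444.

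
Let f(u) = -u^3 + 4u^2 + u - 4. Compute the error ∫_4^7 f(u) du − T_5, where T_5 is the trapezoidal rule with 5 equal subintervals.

Exact integral: ∫_4^7 f(u) du = -159.75.
T_5 = -162.
Error = -159.75 − (-162) = 2.25.

2.25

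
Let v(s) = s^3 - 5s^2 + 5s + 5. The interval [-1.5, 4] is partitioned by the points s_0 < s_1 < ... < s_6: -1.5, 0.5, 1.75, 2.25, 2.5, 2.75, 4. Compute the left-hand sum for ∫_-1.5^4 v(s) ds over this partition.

-21.1640625

Subinterval widths: 2, 1.25, 0.5, 0.25, 0.25, 1.25.
Left endpoints: -1.5, 0.5, 1.75, 2.25, 2.5, 2.75.
v(-1.5) = -17.125, v(0.5) = 6.375, v(1.75) = 3.796875, v(2.25) = 2.328125, v(2.5) = 1.875, v(2.75) = 1.734375.
Sum = Σ Δs_i · v(s_i).
Sum = -21.1640625.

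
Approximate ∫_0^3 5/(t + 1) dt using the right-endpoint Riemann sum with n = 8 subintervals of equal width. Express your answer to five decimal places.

Δt = (3 − 0)/8 = 0.375.
Right endpoints: 0.375, 0.75, 1.125, 1.5, 1.875, 2.25, 2.625, 3.
f(0.375) = 40/11, f(0.75) = 20/7, f(1.125) = 40/17, f(1.5) = 2, f(1.875) = 40/23, f(2.25) = 20/13, f(2.625) = 40/29, f(3) = 1.25.
Sum = Δt · [f(0.375) + f(0.75) + f(1.125) + ...].
Sum ≈ 6.28251.

6.28251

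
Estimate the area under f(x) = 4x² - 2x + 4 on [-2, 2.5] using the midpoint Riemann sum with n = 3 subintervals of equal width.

43.875

Δx = (2.5 − (-2))/3 = 1.5.
Midpoints: -1.25, 0.25, 1.75.
f(-1.25) = 12.75, f(0.25) = 3.75, f(1.75) = 12.75.
Sum = Δx · [f(-1.25) + f(0.25) + f(1.75)].
Sum = 43.875.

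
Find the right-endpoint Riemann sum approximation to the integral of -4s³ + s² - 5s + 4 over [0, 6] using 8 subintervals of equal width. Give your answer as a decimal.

-1631.4375

Δs = (6 − 0)/8 = 0.75.
Right endpoints: 0.75, 1.5, 2.25, 3, 3.75, 4.5, 5.25, 6.
f(0.75) = -0.875, f(1.5) = -14.75, f(2.25) = -47.75, f(3) = -110, f(3.75) = -211.625, f(4.5) = -362.75, f(5.25) = -573.5, f(6) = -854.
Sum = Δs · [f(0.75) + f(1.5) + f(2.25) + ...].
Sum = -1631.4375.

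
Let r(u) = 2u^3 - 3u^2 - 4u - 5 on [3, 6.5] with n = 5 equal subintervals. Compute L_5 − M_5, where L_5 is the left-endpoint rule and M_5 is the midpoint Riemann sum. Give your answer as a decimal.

-122.591875

L_5 = 394.17.
M_5 = 516.761875.
L_5 − M_5 = -122.591875.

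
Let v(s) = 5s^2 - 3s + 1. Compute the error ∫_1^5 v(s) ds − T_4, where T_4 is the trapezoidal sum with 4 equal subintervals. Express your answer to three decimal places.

Exact integral: ∫_1^5 v(s) ds ≈ 174.66667.
T_4 = 178.
Error ≈ 174.66667 − 178 ≈ -3.333.

-3.333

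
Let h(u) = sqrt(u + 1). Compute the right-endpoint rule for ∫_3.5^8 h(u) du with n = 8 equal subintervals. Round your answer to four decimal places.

11.8813

Δu = (8 − 3.5)/8 = 0.5625.
Right endpoints: 4.0625, 4.625, 5.1875, 5.75, 6.3125, 6.875, 7.4375, 8.
h(4.0625) ≈ 2.2500, h(4.625) ≈ 2.3717, h(5.1875) ≈ 2.4875, h(5.75) ≈ 2.5981, h(6.3125) ≈ 2.7042, h(6.875) ≈ 2.8062, h(7.4375) ≈ 2.9047, h(8) ≈ 3.0000.
Sum = Δu · [h(4.0625) + h(4.625) + h(5.1875) + ...].
Sum ≈ 11.8813.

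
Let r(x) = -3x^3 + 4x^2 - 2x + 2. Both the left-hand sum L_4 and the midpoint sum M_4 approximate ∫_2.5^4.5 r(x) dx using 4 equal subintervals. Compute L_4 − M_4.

L_4 = -146.25.
M_4 = -186.4375.
L_4 − M_4 = 40.1875.

40.1875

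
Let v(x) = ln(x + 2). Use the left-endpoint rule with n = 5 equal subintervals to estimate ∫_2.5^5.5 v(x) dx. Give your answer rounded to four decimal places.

Δx = (5.5 − 2.5)/5 = 0.6.
Left endpoints: 2.5, 3.1, 3.7, 4.3, 4.9.
v(2.5) ≈ 1.5041, v(3.1) ≈ 1.6292, v(3.7) ≈ 1.7405, v(4.3) ≈ 1.8405, v(4.9) ≈ 1.9315.
Sum = Δx · [v(2.5) + v(3.1) + v(3.7) + v(4.3) + v(4.9)].
Sum ≈ 5.1875.

5.1875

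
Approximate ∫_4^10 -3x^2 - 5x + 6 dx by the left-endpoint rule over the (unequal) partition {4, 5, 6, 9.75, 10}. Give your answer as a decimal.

-732.984375

Subinterval widths: 1, 1, 3.75, 0.25.
Left endpoints: 4, 5, 6, 9.75.
f(4) = -62, f(5) = -94, f(6) = -132, f(9.75) = -327.9375.
Sum = Σ Δx_i · f(x_i).
Sum = -732.984375.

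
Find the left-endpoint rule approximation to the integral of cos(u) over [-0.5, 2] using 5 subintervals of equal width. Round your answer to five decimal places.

Δu = (2 − (-0.5))/5 = 0.5.
Left endpoints: -0.5, 0, 0.5, 1, 1.5.
f(-0.5) ≈ 0.87758, f(0) ≈ 1.00000, f(0.5) ≈ 0.87758, f(1) ≈ 0.54030, f(1.5) ≈ 0.07074.
Sum = Δu · [f(-0.5) + f(0) + f(0.5) + f(1) + f(1.5)].
Sum ≈ 1.68310.

1.68310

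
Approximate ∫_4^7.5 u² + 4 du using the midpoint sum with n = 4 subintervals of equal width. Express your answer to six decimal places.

133.068359

Δu = (7.5 − 4)/4 = 0.875.
Midpoints: 4.4375, 5.3125, 6.1875, 7.0625.
f(4.4375) = 23.69140625, f(5.3125) = 32.22265625, f(6.1875) = 42.28515625, f(7.0625) = 53.87890625.
Sum = Δu · [f(4.4375) + f(5.3125) + f(6.1875) + f(7.0625)].
Sum ≈ 133.068359.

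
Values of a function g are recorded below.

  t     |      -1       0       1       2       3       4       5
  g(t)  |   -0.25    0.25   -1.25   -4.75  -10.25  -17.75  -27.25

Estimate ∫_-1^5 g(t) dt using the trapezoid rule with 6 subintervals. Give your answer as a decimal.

-47.5

Δt = 1.
T_6 = (1/2)·[(-0.25) + 2·0.25 + 2·(-1.25) + 2·(-4.75) + 2·(-10.25) + 2·(-17.75) + (-27.25)] = -47.5.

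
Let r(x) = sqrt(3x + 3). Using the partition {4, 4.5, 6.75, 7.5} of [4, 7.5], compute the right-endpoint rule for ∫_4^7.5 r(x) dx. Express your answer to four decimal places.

Subinterval widths: 0.5, 2.25, 0.75.
Right endpoints: 4.5, 6.75, 7.5.
r(4.5) ≈ 4.0620, r(6.75) ≈ 4.8218, r(7.5) ≈ 5.0498.
Sum = Σ Δx_i · r(x_i).
Sum ≈ 16.6674.

16.6674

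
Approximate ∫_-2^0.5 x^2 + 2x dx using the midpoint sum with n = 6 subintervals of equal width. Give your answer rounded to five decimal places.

Δx = (0.5 − (-2))/6 = 5/12.
Midpoints: -43/24, -1.375, -23/24, -13/24, -0.125, 7/24.
f(-43/24) = -215/576, f(-1.375) = -0.859375, f(-23/24) = -575/576, f(-13/24) = -455/576, f(-0.125) = -0.234375, f(7/24) = 385/576.
Sum = Δx · [f(-43/24) + f(-1.375) + f(-23/24) + ...].
Sum ≈ -1.07784.

-1.07784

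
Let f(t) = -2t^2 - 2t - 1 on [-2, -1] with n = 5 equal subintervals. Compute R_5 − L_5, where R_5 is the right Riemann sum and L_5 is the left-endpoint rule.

0.8

R_5 = -2.28.
L_5 = -3.08.
R_5 − L_5 = 0.8.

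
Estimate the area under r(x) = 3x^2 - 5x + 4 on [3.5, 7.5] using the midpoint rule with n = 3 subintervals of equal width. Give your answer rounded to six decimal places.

Δx = (7.5 − 3.5)/3 = 4/3.
Midpoints: 25/6, 5.5, 41/6.
r(25/6) = 35.25, r(5.5) = 67.25, r(41/6) = 1319/12.
Sum = Δx · [r(25/6) + r(5.5) + r(41/6)].
Sum ≈ 283.222222.

283.222222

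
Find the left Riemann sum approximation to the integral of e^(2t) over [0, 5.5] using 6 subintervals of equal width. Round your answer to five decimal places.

Δt = (5.5 − 0)/6 = 11/12.
Left endpoints: 0, 11/12, 11/6, 2.75, 11/3, 55/12.
f(0) ≈ 1.00000, f(11/12) ≈ 6.25470, f(11/6) ≈ 39.12128, f(2.75) ≈ 244.69193, f(11/3) ≈ 1530.47486, f(55/12) ≈ 9572.66257.
Sum = Δt · [f(0) + f(11/12) + f(11/6) + ...].
Sum ≈ 10444.68824.

10444.68824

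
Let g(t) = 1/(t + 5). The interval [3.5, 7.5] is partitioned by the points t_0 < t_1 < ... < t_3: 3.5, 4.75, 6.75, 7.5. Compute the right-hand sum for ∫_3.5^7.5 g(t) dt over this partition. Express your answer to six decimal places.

Subinterval widths: 1.25, 2, 0.75.
Right endpoints: 4.75, 6.75, 7.5.
g(4.75) = 4/39, g(6.75) = 4/47, g(7.5) = 0.08.
Sum = Σ Δt_i · g(t_i).
Sum ≈ 0.358418.

0.358418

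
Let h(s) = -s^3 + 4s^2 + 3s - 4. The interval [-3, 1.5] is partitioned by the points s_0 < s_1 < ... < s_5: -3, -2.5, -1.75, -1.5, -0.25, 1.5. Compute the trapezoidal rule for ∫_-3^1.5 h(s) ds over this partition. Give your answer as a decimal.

36.421875

Subinterval widths: 0.5, 0.75, 0.25, 1.25, 1.75.
h(-3) = 50, h(-2.5) = 29.125, h(-1.75) = 8.359375, h(-1.5) = 3.875, h(-0.25) = -4.484375, h(1.5) = 6.125.
On each subinterval the trapezoid contributes (Δs_i/2)·[h(s_{i-1}) + h(s_i)].
Sum = 36.421875.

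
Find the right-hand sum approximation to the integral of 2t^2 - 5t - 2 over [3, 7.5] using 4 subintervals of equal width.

178.5234375

Δt = (7.5 − 3)/4 = 1.125.
Right endpoints: 4.125, 5.25, 6.375, 7.5.
f(4.125) = 11.40625, f(5.25) = 26.875, f(6.375) = 47.40625, f(7.5) = 73.
Sum = Δt · [f(4.125) + f(5.25) + f(6.375) + f(7.5)].
Sum = 178.5234375.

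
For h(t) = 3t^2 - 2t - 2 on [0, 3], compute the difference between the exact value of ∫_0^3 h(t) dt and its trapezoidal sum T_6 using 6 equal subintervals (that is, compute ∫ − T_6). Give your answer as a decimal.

-0.375

Exact integral: ∫_0^3 h(t) dt = 12.
T_6 = 12.375.
Error = 12 − 12.375 = -0.375.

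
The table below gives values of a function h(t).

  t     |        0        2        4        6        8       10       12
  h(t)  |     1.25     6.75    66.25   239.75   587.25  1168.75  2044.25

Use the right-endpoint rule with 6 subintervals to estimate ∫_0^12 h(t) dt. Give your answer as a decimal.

8226

Δt = 2.
Sum = 2·[6.75 + 66.25 + 239.75 + 587.25 + 1168.75 + 2044.25] = 8226.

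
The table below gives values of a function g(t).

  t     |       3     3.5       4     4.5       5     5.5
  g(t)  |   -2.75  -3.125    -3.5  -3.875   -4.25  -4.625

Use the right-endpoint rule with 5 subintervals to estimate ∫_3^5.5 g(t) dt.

-9.6875

Δt = 0.5.
Sum = 0.5·[(-3.125) + (-3.5) + (-3.875) + (-4.25) + (-4.625)] = -9.6875.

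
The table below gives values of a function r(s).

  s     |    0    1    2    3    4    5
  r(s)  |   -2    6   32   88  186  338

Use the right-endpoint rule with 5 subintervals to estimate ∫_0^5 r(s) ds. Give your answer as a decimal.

650

Δs = 1.
Sum = 1·[6 + 32 + 88 + 186 + 338] = 650.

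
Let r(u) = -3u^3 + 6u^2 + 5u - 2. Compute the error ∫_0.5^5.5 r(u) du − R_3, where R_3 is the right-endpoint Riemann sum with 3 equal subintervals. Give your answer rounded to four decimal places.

Exact integral: ∫_0.5^5.5 r(u) du = -288.75.
R_3 ≈ -582.152778.
Error ≈ -288.75 − (-582.152778) ≈ 293.4028.

293.4028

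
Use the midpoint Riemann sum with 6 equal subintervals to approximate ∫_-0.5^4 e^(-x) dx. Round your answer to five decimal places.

1.59281

Δx = (4 − (-0.5))/6 = 0.75.
Midpoints: -0.125, 0.625, 1.375, 2.125, 2.875, 3.625.
f(-0.125) ≈ 1.13315, f(0.625) ≈ 0.53526, f(1.375) ≈ 0.25284, f(2.125) ≈ 0.11943, f(2.875) ≈ 0.05642, f(3.625) ≈ 0.02665.
Sum = Δx · [f(-0.125) + f(0.625) + f(1.375) + ...].
Sum ≈ 1.59281.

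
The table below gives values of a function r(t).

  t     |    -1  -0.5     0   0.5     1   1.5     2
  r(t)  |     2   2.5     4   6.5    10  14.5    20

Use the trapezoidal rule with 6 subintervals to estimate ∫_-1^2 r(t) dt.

Δt = 0.5.
T_6 = (0.5/2)·[2 + 2·2.5 + 2·4 + 2·6.5 + 2·10 + 2·14.5 + 20] = 24.25.

24.25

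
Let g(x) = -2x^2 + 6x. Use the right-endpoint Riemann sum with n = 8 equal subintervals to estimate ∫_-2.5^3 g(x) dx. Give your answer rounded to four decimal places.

Δx = (3 − (-2.5))/8 = 0.6875.
Right endpoints: -1.8125, -1.125, -0.4375, 0.25, 0.9375, 1.625, 2.3125, 3.
g(-1.8125) = -17.4453125, g(-1.125) = -9.28125, g(-0.4375) = -3.0078125, g(0.25) = 1.375, g(0.9375) = 3.8671875, g(1.625) = 4.46875, g(2.3125) = 3.1796875, g(3) = 0.
Sum = Δx · [g(-1.8125) + g(-1.125) + g(-0.4375) + ...].
Sum ≈ -11.5801.

-11.5801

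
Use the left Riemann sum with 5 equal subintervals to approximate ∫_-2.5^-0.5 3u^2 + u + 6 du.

27.86

Δu = (-0.5 − (-2.5))/5 = 0.4.
Left endpoints: -2.5, -2.1, -1.7, -1.3, -0.9.
f(-2.5) = 22.25, f(-2.1) = 17.13, f(-1.7) = 12.97, f(-1.3) = 9.77, f(-0.9) = 7.53.
Sum = Δu · [f(-2.5) + f(-2.1) + f(-1.7) + f(-1.3) + f(-0.9)].
Sum = 27.86.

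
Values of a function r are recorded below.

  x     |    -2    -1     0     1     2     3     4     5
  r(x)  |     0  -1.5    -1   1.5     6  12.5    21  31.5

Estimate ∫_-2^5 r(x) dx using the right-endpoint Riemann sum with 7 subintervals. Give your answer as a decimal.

Δx = 1.
Sum = 1·[(-1.5) + (-1) + 1.5 + 6 + 12.5 + 21 + 31.5] = 70.

70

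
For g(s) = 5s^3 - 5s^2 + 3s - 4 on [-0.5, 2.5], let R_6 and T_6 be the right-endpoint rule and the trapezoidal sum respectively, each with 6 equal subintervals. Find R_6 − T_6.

R_6 = 35.1875.
T_6 = 20.75.
R_6 − T_6 = 14.4375.

14.4375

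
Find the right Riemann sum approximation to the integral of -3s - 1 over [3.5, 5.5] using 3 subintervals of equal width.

Δs = (5.5 − 3.5)/3 = 2/3.
Right endpoints: 25/6, 29/6, 5.5.
f(25/6) = -13.5, f(29/6) = -15.5, f(5.5) = -17.5.
Sum = Δs · [f(25/6) + f(29/6) + f(5.5)].
Sum = -31.

-31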